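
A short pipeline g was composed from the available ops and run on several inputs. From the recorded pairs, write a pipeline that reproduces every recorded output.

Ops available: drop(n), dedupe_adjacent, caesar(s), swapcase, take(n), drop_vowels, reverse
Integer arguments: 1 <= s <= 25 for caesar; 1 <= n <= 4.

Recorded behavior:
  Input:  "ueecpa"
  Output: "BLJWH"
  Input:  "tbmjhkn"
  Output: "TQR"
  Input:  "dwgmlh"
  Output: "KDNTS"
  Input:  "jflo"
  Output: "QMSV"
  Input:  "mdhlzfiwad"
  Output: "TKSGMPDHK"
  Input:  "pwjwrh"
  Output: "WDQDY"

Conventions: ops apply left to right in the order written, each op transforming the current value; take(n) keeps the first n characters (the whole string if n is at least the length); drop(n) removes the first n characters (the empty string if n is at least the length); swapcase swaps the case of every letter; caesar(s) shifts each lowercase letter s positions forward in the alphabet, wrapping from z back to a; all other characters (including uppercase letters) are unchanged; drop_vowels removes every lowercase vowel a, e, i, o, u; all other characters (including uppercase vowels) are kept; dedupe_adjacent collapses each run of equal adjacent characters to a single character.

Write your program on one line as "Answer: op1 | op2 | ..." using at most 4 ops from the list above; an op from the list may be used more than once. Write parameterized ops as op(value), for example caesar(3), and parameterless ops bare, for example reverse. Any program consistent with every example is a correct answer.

caesar(7) | dedupe_adjacent | drop_vowels | swapcase

Check, running the answer program on each example:
  "ueecpa" -> "blljwh" -> "bljwh" -> "bljwh" -> "BLJWH"
  "tbmjhkn" -> "aitqoru" -> "aitqoru" -> "tqr" -> "TQR"
  "dwgmlh" -> "kdntso" -> "kdntso" -> "kdnts" -> "KDNTS"
  "jflo" -> "qmsv" -> "qmsv" -> "qmsv" -> "QMSV"
  "mdhlzfiwad" -> "tkosgmpdhk" -> "tkosgmpdhk" -> "tksgmpdhk" -> "TKSGMPDHK"
  "pwjwrh" -> "wdqdyo" -> "wdqdyo" -> "wdqdy" -> "WDQDY"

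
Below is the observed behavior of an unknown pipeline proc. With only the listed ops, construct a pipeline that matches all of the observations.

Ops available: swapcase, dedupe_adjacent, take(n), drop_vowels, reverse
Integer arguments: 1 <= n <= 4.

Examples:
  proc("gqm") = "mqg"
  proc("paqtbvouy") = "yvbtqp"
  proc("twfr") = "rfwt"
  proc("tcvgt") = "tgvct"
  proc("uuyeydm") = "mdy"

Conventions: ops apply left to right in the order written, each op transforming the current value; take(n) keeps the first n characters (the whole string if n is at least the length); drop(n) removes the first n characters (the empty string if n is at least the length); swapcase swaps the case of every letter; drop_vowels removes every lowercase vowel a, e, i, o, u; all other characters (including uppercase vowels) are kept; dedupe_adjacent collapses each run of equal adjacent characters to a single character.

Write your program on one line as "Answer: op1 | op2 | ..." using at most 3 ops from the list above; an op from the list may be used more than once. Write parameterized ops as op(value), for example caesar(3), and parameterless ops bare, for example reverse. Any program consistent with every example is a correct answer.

drop_vowels | dedupe_adjacent | reverse

Check, running the answer program on each example:
  "gqm" -> "gqm" -> "gqm" -> "mqg"
  "paqtbvouy" -> "pqtbvy" -> "pqtbvy" -> "yvbtqp"
  "twfr" -> "twfr" -> "twfr" -> "rfwt"
  "tcvgt" -> "tcvgt" -> "tcvgt" -> "tgvct"
  "uuyeydm" -> "yydm" -> "ydm" -> "mdy"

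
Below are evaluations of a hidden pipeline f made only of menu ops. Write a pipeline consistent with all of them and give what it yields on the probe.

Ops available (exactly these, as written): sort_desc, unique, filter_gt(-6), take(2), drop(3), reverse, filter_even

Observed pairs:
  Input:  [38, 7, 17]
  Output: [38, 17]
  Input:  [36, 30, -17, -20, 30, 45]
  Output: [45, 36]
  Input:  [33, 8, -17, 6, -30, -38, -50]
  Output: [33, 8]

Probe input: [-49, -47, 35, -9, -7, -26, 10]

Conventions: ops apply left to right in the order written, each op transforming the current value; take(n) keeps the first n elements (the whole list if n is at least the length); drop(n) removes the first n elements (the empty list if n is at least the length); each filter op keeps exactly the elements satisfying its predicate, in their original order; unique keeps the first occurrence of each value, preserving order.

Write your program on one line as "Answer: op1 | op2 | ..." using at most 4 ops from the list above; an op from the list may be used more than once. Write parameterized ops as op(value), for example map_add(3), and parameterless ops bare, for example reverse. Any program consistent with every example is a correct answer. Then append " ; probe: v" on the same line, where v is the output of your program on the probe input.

sort_desc | filter_gt(-6) | take(2) ; probe: [35, 10]

Check, running the answer program on each example:
  [38, 7, 17] -> [38, 17, 7] -> [38, 17, 7] -> [38, 17]
  [36, 30, -17, -20, 30, 45] -> [45, 36, 30, 30, -17, -20] -> [45, 36, 30, 30] -> [45, 36]
  [33, 8, -17, 6, -30, -38, -50] -> [33, 8, 6, -17, -30, -38, -50] -> [33, 8, 6] -> [33, 8]
  probe: [-49, -47, 35, -9, -7, -26, 10] -> [35, 10, -7, -9, -26, -47, -49] -> [35, 10] -> [35, 10]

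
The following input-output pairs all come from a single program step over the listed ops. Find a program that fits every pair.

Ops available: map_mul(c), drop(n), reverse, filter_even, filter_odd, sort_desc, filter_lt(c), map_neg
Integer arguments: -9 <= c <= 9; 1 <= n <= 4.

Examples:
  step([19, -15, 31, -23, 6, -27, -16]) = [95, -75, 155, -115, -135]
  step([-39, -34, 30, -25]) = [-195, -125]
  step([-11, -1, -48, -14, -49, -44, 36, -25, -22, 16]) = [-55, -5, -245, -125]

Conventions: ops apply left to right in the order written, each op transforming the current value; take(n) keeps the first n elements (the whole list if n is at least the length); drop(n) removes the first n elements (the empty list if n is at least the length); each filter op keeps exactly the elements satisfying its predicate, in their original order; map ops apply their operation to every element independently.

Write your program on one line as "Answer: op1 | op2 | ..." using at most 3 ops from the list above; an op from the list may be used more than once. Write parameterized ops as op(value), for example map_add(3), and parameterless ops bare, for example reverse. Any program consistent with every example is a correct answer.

filter_odd | map_mul(5)

Check, running the answer program on each example:
  [19, -15, 31, -23, 6, -27, -16] -> [19, -15, 31, -23, -27] -> [95, -75, 155, -115, -135]
  [-39, -34, 30, -25] -> [-39, -25] -> [-195, -125]
  [-11, -1, -48, -14, -49, -44, 36, -25, -22, 16] -> [-11, -1, -49, -25] -> [-55, -5, -245, -125]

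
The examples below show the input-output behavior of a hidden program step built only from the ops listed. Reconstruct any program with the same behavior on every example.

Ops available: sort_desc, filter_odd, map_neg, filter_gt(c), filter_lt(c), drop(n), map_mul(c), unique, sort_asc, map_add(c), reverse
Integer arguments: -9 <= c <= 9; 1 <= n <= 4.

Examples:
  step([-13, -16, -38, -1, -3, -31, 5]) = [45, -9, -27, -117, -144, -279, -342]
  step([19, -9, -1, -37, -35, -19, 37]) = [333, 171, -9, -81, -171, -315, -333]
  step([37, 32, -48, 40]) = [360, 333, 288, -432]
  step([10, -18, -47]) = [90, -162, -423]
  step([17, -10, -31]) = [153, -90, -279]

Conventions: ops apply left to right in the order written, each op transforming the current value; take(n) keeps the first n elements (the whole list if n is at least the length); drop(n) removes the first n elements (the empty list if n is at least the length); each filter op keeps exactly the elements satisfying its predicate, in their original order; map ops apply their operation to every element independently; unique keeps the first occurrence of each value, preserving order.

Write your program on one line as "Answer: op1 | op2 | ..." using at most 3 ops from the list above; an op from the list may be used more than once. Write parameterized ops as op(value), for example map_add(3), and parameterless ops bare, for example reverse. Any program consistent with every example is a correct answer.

map_mul(-9) | sort_asc | map_neg

Check, running the answer program on each example:
  [-13, -16, -38, -1, -3, -31, 5] -> [117, 144, 342, 9, 27, 279, -45] -> [-45, 9, 27, 117, 144, 279, 342] -> [45, -9, -27, -117, -144, -279, -342]
  [19, -9, -1, -37, -35, -19, 37] -> [-171, 81, 9, 333, 315, 171, -333] -> [-333, -171, 9, 81, 171, 315, 333] -> [333, 171, -9, -81, -171, -315, -333]
  [37, 32, -48, 40] -> [-333, -288, 432, -360] -> [-360, -333, -288, 432] -> [360, 333, 288, -432]
  [10, -18, -47] -> [-90, 162, 423] -> [-90, 162, 423] -> [90, -162, -423]
  [17, -10, -31] -> [-153, 90, 279] -> [-153, 90, 279] -> [153, -90, -279]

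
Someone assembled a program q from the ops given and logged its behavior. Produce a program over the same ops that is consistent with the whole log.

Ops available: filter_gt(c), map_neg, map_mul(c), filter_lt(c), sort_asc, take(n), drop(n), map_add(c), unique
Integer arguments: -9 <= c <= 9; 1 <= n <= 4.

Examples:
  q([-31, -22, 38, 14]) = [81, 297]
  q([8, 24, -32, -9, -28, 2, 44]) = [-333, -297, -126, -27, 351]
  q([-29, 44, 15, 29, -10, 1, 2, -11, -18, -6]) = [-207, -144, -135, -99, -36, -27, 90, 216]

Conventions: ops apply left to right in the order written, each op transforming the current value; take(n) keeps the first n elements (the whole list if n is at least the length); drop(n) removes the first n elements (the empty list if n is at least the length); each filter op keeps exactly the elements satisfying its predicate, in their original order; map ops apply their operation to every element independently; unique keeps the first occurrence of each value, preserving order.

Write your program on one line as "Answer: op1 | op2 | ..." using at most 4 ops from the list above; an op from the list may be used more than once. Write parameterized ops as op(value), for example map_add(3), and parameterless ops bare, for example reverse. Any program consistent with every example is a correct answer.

map_add(-5) | map_mul(9) | drop(2) | sort_asc

Check, running the answer program on each example:
  [-31, -22, 38, 14] -> [-36, -27, 33, 9] -> [-324, -243, 297, 81] -> [297, 81] -> [81, 297]
  [8, 24, -32, -9, -28, 2, 44] -> [3, 19, -37, -14, -33, -3, 39] -> [27, 171, -333, -126, -297, -27, 351] -> [-333, -126, -297, -27, 351] -> [-333, -297, -126, -27, 351]
  [-29, 44, 15, 29, -10, 1, 2, -11, -18, -6] -> [-34, 39, 10, 24, -15, -4, -3, -16, -23, -11] -> [-306, 351, 90, 216, -135, -36, -27, -144, -207, -99] -> [90, 216, -135, -36, -27, -144, -207, -99] -> [-207, -144, -135, -99, -36, -27, 90, 216]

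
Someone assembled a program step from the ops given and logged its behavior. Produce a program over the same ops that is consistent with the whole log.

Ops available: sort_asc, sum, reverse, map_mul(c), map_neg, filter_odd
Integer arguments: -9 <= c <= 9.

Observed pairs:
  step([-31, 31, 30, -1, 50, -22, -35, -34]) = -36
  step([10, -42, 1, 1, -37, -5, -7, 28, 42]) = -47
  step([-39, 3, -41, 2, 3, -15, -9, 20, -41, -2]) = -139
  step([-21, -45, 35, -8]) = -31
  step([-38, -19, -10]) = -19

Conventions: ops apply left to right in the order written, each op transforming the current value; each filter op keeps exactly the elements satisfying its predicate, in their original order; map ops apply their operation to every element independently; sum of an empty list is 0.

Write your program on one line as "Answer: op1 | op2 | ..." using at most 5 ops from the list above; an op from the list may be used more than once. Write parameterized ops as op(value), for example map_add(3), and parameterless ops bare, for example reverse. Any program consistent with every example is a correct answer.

sort_asc | filter_odd | reverse | sum

Check, running the answer program on each example:
  [-31, 31, 30, -1, 50, -22, -35, -34] -> [-35, -34, -31, -22, -1, 30, 31, 50] -> [-35, -31, -1, 31] -> [31, -1, -31, -35] -> -36
  [10, -42, 1, 1, -37, -5, -7, 28, 42] -> [-42, -37, -7, -5, 1, 1, 10, 28, 42] -> [-37, -7, -5, 1, 1] -> [1, 1, -5, -7, -37] -> -47
  [-39, 3, -41, 2, 3, -15, -9, 20, -41, -2] -> [-41, -41, -39, -15, -9, -2, 2, 3, 3, 20] -> [-41, -41, -39, -15, -9, 3, 3] -> [3, 3, -9, -15, -39, -41, -41] -> -139
  [-21, -45, 35, -8] -> [-45, -21, -8, 35] -> [-45, -21, 35] -> [35, -21, -45] -> -31
  [-38, -19, -10] -> [-38, -19, -10] -> [-19] -> [-19] -> -19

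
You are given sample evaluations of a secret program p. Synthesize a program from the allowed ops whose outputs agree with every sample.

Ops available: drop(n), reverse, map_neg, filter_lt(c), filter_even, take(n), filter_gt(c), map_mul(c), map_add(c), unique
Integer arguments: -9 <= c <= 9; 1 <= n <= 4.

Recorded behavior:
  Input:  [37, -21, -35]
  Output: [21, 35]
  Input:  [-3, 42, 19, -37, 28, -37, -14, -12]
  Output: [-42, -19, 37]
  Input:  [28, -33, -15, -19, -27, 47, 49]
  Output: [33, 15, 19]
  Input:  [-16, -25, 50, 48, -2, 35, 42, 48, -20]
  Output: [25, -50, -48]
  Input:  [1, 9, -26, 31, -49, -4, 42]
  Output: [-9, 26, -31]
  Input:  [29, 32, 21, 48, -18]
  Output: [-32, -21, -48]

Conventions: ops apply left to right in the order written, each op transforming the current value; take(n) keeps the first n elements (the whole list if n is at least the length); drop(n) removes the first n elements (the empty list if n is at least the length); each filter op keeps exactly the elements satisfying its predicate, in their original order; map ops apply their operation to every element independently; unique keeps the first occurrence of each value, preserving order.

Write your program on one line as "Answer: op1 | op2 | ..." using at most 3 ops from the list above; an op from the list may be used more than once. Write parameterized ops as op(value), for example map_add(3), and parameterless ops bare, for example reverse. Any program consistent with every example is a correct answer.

take(4) | drop(1) | map_neg

Check, running the answer program on each example:
  [37, -21, -35] -> [37, -21, -35] -> [-21, -35] -> [21, 35]
  [-3, 42, 19, -37, 28, -37, -14, -12] -> [-3, 42, 19, -37] -> [42, 19, -37] -> [-42, -19, 37]
  [28, -33, -15, -19, -27, 47, 49] -> [28, -33, -15, -19] -> [-33, -15, -19] -> [33, 15, 19]
  [-16, -25, 50, 48, -2, 35, 42, 48, -20] -> [-16, -25, 50, 48] -> [-25, 50, 48] -> [25, -50, -48]
  [1, 9, -26, 31, -49, -4, 42] -> [1, 9, -26, 31] -> [9, -26, 31] -> [-9, 26, -31]
  [29, 32, 21, 48, -18] -> [29, 32, 21, 48] -> [32, 21, 48] -> [-32, -21, -48]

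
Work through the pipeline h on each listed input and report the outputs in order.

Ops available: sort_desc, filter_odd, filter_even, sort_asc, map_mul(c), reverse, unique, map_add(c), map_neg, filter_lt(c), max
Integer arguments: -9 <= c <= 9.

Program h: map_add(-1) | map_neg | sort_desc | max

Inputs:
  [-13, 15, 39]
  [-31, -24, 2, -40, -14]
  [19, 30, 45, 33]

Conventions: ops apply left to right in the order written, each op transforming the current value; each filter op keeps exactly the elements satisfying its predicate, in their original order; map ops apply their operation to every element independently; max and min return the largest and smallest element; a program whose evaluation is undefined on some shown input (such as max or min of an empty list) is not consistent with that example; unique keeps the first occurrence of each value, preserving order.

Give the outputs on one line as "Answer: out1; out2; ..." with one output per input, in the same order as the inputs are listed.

Execution, op by op:
  [-13, 15, 39] -> [-14, 14, 38] -> [14, -14, -38] -> [14, -14, -38] -> 14
  [-31, -24, 2, -40, -14] -> [-32, -25, 1, -41, -15] -> [32, 25, -1, 41, 15] -> [41, 32, 25, 15, -1] -> 41
  [19, 30, 45, 33] -> [18, 29, 44, 32] -> [-18, -29, -44, -32] -> [-18, -29, -32, -44] -> -18

14; 41; -18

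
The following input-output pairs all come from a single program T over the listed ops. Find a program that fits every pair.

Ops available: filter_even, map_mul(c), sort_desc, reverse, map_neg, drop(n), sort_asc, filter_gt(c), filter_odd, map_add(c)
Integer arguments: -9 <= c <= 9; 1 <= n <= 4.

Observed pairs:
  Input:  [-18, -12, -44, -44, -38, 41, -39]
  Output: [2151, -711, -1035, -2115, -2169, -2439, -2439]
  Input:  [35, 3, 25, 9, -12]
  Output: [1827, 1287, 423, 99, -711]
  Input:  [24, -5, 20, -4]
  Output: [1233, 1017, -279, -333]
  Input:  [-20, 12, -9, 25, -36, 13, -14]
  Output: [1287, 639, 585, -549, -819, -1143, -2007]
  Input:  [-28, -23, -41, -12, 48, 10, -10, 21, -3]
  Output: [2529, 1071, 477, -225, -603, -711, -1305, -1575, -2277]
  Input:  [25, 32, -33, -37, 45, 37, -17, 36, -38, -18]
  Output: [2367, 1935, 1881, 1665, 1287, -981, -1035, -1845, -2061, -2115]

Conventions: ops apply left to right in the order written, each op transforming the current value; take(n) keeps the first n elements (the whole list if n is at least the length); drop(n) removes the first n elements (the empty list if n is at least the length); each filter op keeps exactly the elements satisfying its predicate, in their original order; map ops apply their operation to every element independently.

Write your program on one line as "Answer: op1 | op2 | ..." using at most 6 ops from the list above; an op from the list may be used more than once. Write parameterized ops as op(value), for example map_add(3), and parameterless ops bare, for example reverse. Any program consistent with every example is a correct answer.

map_mul(-6) | reverse | map_add(7) | map_mul(-9) | sort_desc

Check, running the answer program on each example:
  [-18, -12, -44, -44, -38, 41, -39] -> [108, 72, 264, 264, 228, -246, 234] -> [234, -246, 228, 264, 264, 72, 108] -> [241, -239, 235, 271, 271, 79, 115] -> [-2169, 2151, -2115, -2439, -2439, -711, -1035] -> [2151, -711, -1035, -2115, -2169, -2439, -2439]
  [35, 3, 25, 9, -12] -> [-210, -18, -150, -54, 72] -> [72, -54, -150, -18, -210] -> [79, -47, -143, -11, -203] -> [-711, 423, 1287, 99, 1827] -> [1827, 1287, 423, 99, -711]
  [24, -5, 20, -4] -> [-144, 30, -120, 24] -> [24, -120, 30, -144] -> [31, -113, 37, -137] -> [-279, 1017, -333, 1233] -> [1233, 1017, -279, -333]
  [-20, 12, -9, 25, -36, 13, -14] -> [120, -72, 54, -150, 216, -78, 84] -> [84, -78, 216, -150, 54, -72, 120] -> [91, -71, 223, -143, 61, -65, 127] -> [-819, 639, -2007, 1287, -549, 585, -1143] -> [1287, 639, 585, -549, -819, -1143, -2007]
  [-28, -23, -41, -12, 48, 10, -10, 21, -3] -> [168, 138, 246, 72, -288, -60, 60, -126, 18] -> [18, -126, 60, -60, -288, 72, 246, 138, 168] -> [25, -119, 67, -53, -281, 79, 253, 145, 175] -> [-225, 1071, -603, 477, 2529, -711, -2277, -1305, -1575] -> [2529, 1071, 477, -225, -603, -711, -1305, -1575, -2277]
  [25, 32, -33, -37, 45, 37, -17, 36, -38, -18] -> [-150, -192, 198, 222, -270, -222, 102, -216, 228, 108] -> [108, 228, -216, 102, -222, -270, 222, 198, -192, -150] -> [115, 235, -209, 109, -215, -263, 229, 205, -185, -143] -> [-1035, -2115, 1881, -981, 1935, 2367, -2061, -1845, 1665, 1287] -> [2367, 1935, 1881, 1665, 1287, -981, -1035, -1845, -2061, -2115]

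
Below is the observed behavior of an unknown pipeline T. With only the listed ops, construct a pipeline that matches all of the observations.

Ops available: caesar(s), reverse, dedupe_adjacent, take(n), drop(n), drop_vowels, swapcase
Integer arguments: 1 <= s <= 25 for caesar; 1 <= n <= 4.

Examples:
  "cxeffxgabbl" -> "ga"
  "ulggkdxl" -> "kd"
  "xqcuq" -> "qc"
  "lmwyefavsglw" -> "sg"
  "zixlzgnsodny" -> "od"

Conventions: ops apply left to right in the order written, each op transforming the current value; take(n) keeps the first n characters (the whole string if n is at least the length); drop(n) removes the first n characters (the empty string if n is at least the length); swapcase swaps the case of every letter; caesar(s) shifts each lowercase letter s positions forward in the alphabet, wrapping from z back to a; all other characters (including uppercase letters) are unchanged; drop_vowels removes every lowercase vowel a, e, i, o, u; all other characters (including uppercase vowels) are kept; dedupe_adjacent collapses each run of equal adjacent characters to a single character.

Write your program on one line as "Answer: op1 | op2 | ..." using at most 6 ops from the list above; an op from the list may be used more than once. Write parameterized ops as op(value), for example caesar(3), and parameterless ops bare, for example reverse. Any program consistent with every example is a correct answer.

drop(1) | dedupe_adjacent | reverse | take(4) | reverse | take(2)

Check, running the answer program on each example:
  "cxeffxgabbl" -> "xeffxgabbl" -> "xefxgabl" -> "lbagxfex" -> "lbag" -> "gabl" -> "ga"
  "ulggkdxl" -> "lggkdxl" -> "lgkdxl" -> "lxdkgl" -> "lxdk" -> "kdxl" -> "kd"
  "xqcuq" -> "qcuq" -> "qcuq" -> "qucq" -> "qucq" -> "qcuq" -> "qc"
  "lmwyefavsglw" -> "mwyefavsglw" -> "mwyefavsglw" -> "wlgsvafeywm" -> "wlgs" -> "sglw" -> "sg"
  "zixlzgnsodny" -> "ixlzgnsodny" -> "ixlzgnsodny" -> "yndosngzlxi" -> "yndo" -> "odny" -> "od"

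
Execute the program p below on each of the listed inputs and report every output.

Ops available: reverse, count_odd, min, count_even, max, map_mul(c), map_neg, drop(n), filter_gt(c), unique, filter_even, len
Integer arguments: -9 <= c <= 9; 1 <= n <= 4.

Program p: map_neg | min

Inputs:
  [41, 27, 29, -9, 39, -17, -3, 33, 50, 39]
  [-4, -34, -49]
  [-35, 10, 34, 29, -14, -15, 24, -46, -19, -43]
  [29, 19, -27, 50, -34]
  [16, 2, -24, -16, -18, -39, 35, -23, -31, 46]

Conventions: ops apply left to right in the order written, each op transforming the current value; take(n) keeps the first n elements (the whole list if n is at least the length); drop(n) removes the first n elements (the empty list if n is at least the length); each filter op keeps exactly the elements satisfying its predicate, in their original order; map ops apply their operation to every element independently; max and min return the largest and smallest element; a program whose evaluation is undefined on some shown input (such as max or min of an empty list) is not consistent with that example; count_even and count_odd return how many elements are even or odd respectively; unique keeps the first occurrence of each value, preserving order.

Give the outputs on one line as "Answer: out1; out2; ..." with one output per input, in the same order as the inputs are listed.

Execution, op by op:
  [41, 27, 29, -9, 39, -17, -3, 33, 50, 39] -> [-41, -27, -29, 9, -39, 17, 3, -33, -50, -39] -> -50
  [-4, -34, -49] -> [4, 34, 49] -> 4
  [-35, 10, 34, 29, -14, -15, 24, -46, -19, -43] -> [35, -10, -34, -29, 14, 15, -24, 46, 19, 43] -> -34
  [29, 19, -27, 50, -34] -> [-29, -19, 27, -50, 34] -> -50
  [16, 2, -24, -16, -18, -39, 35, -23, -31, 46] -> [-16, -2, 24, 16, 18, 39, -35, 23, 31, -46] -> -46

-50; 4; -34; -50; -46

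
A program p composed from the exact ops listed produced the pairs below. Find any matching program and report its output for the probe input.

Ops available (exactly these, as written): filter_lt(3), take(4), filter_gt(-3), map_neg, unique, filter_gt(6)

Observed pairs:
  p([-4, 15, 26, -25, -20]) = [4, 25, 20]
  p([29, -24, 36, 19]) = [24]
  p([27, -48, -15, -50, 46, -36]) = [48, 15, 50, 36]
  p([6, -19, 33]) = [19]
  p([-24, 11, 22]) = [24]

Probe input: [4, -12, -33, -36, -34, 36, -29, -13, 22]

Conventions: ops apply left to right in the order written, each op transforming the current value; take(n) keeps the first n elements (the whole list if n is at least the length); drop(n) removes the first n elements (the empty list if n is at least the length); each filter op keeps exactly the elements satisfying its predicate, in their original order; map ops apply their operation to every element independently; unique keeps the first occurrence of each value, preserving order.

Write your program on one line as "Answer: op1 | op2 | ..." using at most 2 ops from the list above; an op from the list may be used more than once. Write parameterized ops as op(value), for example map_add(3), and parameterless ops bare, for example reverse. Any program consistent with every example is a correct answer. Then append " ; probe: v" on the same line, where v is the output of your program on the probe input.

map_neg | filter_gt(-3) ; probe: [12, 33, 36, 34, 29, 13]

Check, running the answer program on each example:
  [-4, 15, 26, -25, -20] -> [4, -15, -26, 25, 20] -> [4, 25, 20]
  [29, -24, 36, 19] -> [-29, 24, -36, -19] -> [24]
  [27, -48, -15, -50, 46, -36] -> [-27, 48, 15, 50, -46, 36] -> [48, 15, 50, 36]
  [6, -19, 33] -> [-6, 19, -33] -> [19]
  [-24, 11, 22] -> [24, -11, -22] -> [24]
  probe: [4, -12, -33, -36, -34, 36, -29, -13, 22] -> [-4, 12, 33, 36, 34, -36, 29, 13, -22] -> [12, 33, 36, 34, 29, 13]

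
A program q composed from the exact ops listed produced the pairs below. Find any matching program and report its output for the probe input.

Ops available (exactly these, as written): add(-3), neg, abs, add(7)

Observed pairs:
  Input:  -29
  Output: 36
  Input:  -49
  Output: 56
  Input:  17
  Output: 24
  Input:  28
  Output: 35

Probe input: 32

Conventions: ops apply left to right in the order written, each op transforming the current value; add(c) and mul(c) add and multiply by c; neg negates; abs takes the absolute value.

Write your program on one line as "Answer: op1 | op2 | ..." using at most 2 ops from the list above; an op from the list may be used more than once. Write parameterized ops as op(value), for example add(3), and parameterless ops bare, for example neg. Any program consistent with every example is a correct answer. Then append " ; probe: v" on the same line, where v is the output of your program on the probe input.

abs | add(7) ; probe: 39

Check, running the answer program on each example:
  -29 -> 29 -> 36
  -49 -> 49 -> 56
  17 -> 17 -> 24
  28 -> 28 -> 35
  probe: 32 -> 32 -> 39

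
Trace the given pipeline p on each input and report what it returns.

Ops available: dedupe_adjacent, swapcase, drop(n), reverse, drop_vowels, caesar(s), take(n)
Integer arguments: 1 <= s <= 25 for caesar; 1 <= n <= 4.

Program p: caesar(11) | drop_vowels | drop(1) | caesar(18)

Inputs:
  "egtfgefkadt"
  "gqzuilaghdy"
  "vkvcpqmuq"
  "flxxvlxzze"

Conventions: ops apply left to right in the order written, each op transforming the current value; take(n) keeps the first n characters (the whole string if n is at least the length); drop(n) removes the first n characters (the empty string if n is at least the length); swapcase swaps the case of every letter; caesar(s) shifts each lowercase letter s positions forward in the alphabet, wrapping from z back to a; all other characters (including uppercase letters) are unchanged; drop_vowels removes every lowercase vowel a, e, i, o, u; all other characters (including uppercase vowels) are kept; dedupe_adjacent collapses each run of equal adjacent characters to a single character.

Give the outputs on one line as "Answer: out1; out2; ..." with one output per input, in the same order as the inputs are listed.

"jijhind"; "tcxlodjkb"; "nyftpxt"; "oyocch"

Execution, op by op:
  "egtfgefkadt" -> "preqrpqvloe" -> "prqrpqvl" -> "rqrpqvl" -> "jijhind"
  "gqzuilaghdy" -> "rbkftwlrsoj" -> "rbkftwlrsj" -> "bkftwlrsj" -> "tcxlodjkb"
  "vkvcpqmuq" -> "gvgnabxfb" -> "gvgnbxfb" -> "vgnbxfb" -> "nyftpxt"
  "flxxvlxzze" -> "qwiigwikkp" -> "qwgwkkp" -> "wgwkkp" -> "oyocch"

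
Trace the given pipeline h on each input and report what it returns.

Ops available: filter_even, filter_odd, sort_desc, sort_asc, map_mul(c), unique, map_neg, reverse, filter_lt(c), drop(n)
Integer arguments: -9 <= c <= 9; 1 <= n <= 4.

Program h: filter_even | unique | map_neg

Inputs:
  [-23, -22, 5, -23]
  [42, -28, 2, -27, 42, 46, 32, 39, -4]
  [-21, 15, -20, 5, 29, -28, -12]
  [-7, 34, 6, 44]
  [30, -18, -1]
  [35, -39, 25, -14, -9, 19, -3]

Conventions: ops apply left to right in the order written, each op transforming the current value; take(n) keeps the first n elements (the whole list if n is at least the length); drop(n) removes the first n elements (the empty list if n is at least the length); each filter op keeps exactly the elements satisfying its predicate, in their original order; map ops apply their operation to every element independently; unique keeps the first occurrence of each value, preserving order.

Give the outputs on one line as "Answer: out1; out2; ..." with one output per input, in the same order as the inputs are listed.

[22]; [-42, 28, -2, -46, -32, 4]; [20, 28, 12]; [-34, -6, -44]; [-30, 18]; [14]

Execution, op by op:
  [-23, -22, 5, -23] -> [-22] -> [-22] -> [22]
  [42, -28, 2, -27, 42, 46, 32, 39, -4] -> [42, -28, 2, 42, 46, 32, -4] -> [42, -28, 2, 46, 32, -4] -> [-42, 28, -2, -46, -32, 4]
  [-21, 15, -20, 5, 29, -28, -12] -> [-20, -28, -12] -> [-20, -28, -12] -> [20, 28, 12]
  [-7, 34, 6, 44] -> [34, 6, 44] -> [34, 6, 44] -> [-34, -6, -44]
  [30, -18, -1] -> [30, -18] -> [30, -18] -> [-30, 18]
  [35, -39, 25, -14, -9, 19, -3] -> [-14] -> [-14] -> [14]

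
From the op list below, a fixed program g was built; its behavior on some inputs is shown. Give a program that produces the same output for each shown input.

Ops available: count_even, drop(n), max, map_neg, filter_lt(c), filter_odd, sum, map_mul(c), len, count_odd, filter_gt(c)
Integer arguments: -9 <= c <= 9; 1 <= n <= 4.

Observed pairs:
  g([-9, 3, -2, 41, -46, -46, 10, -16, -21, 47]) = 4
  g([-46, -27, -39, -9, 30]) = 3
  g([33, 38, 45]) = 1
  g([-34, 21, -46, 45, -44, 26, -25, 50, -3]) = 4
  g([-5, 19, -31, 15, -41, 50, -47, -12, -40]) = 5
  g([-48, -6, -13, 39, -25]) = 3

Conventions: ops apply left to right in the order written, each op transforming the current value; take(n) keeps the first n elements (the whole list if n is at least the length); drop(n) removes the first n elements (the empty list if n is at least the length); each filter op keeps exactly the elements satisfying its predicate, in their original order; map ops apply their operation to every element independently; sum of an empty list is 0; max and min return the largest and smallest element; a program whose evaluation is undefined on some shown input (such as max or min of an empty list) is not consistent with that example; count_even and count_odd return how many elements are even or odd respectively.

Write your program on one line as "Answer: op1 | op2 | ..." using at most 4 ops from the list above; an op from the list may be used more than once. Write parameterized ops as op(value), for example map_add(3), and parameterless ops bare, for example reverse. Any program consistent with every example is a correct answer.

drop(1) | map_mul(3) | filter_odd | count_odd

Check, running the answer program on each example:
  [-9, 3, -2, 41, -46, -46, 10, -16, -21, 47] -> [3, -2, 41, -46, -46, 10, -16, -21, 47] -> [9, -6, 123, -138, -138, 30, -48, -63, 141] -> [9, 123, -63, 141] -> 4
  [-46, -27, -39, -9, 30] -> [-27, -39, -9, 30] -> [-81, -117, -27, 90] -> [-81, -117, -27] -> 3
  [33, 38, 45] -> [38, 45] -> [114, 135] -> [135] -> 1
  [-34, 21, -46, 45, -44, 26, -25, 50, -3] -> [21, -46, 45, -44, 26, -25, 50, -3] -> [63, -138, 135, -132, 78, -75, 150, -9] -> [63, 135, -75, -9] -> 4
  [-5, 19, -31, 15, -41, 50, -47, -12, -40] -> [19, -31, 15, -41, 50, -47, -12, -40] -> [57, -93, 45, -123, 150, -141, -36, -120] -> [57, -93, 45, -123, -141] -> 5
  [-48, -6, -13, 39, -25] -> [-6, -13, 39, -25] -> [-18, -39, 117, -75] -> [-39, 117, -75] -> 3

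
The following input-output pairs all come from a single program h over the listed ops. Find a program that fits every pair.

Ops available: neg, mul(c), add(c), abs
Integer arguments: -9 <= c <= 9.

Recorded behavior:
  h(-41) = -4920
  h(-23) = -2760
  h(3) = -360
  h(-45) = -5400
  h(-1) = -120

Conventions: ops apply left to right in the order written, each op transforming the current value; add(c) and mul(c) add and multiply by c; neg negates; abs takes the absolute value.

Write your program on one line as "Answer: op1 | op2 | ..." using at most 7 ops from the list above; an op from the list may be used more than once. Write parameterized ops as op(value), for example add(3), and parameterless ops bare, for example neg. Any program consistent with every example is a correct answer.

neg | mul(-4) | mul(-6) | abs | neg | mul(5)

Check, running the answer program on each example:
  -41 -> 41 -> -164 -> 984 -> 984 -> -984 -> -4920
  -23 -> 23 -> -92 -> 552 -> 552 -> -552 -> -2760
  3 -> -3 -> 12 -> -72 -> 72 -> -72 -> -360
  -45 -> 45 -> -180 -> 1080 -> 1080 -> -1080 -> -5400
  -1 -> 1 -> -4 -> 24 -> 24 -> -24 -> -120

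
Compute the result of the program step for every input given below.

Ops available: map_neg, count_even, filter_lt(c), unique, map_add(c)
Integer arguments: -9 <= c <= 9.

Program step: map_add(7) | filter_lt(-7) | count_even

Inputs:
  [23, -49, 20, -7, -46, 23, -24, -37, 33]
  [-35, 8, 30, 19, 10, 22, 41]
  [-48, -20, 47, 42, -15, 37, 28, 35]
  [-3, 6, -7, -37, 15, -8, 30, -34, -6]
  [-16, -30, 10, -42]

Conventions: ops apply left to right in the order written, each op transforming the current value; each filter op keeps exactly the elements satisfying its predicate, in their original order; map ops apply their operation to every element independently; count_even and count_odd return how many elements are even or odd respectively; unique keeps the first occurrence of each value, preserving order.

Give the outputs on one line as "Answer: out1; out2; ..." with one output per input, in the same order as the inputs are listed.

2; 1; 1; 1; 0

Execution, op by op:
  [23, -49, 20, -7, -46, 23, -24, -37, 33] -> [30, -42, 27, 0, -39, 30, -17, -30, 40] -> [-42, -39, -17, -30] -> 2
  [-35, 8, 30, 19, 10, 22, 41] -> [-28, 15, 37, 26, 17, 29, 48] -> [-28] -> 1
  [-48, -20, 47, 42, -15, 37, 28, 35] -> [-41, -13, 54, 49, -8, 44, 35, 42] -> [-41, -13, -8] -> 1
  [-3, 6, -7, -37, 15, -8, 30, -34, -6] -> [4, 13, 0, -30, 22, -1, 37, -27, 1] -> [-30, -27] -> 1
  [-16, -30, 10, -42] -> [-9, -23, 17, -35] -> [-9, -23, -35] -> 0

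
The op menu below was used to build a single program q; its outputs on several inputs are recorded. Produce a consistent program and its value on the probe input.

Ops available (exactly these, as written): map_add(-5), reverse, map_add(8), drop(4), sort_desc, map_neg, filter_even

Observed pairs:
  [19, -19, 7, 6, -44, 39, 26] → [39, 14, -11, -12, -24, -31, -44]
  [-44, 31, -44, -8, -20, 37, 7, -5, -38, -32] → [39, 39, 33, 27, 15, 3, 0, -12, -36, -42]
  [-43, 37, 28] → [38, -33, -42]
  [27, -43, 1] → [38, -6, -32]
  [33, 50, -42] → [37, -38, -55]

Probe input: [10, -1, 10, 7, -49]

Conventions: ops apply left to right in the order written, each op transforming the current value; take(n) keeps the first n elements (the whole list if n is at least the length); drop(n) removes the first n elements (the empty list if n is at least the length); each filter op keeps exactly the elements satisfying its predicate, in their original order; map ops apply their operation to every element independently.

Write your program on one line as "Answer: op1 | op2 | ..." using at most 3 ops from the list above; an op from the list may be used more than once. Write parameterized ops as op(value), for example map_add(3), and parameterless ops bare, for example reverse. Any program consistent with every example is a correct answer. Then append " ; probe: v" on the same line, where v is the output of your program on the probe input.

map_neg | map_add(-5) | sort_desc ; probe: [44, -4, -12, -15, -15]

Check, running the answer program on each example:
  [19, -19, 7, 6, -44, 39, 26] -> [-19, 19, -7, -6, 44, -39, -26] -> [-24, 14, -12, -11, 39, -44, -31] -> [39, 14, -11, -12, -24, -31, -44]
  [-44, 31, -44, -8, -20, 37, 7, -5, -38, -32] -> [44, -31, 44, 8, 20, -37, -7, 5, 38, 32] -> [39, -36, 39, 3, 15, -42, -12, 0, 33, 27] -> [39, 39, 33, 27, 15, 3, 0, -12, -36, -42]
  [-43, 37, 28] -> [43, -37, -28] -> [38, -42, -33] -> [38, -33, -42]
  [27, -43, 1] -> [-27, 43, -1] -> [-32, 38, -6] -> [38, -6, -32]
  [33, 50, -42] -> [-33, -50, 42] -> [-38, -55, 37] -> [37, -38, -55]
  probe: [10, -1, 10, 7, -49] -> [-10, 1, -10, -7, 49] -> [-15, -4, -15, -12, 44] -> [44, -4, -12, -15, -15]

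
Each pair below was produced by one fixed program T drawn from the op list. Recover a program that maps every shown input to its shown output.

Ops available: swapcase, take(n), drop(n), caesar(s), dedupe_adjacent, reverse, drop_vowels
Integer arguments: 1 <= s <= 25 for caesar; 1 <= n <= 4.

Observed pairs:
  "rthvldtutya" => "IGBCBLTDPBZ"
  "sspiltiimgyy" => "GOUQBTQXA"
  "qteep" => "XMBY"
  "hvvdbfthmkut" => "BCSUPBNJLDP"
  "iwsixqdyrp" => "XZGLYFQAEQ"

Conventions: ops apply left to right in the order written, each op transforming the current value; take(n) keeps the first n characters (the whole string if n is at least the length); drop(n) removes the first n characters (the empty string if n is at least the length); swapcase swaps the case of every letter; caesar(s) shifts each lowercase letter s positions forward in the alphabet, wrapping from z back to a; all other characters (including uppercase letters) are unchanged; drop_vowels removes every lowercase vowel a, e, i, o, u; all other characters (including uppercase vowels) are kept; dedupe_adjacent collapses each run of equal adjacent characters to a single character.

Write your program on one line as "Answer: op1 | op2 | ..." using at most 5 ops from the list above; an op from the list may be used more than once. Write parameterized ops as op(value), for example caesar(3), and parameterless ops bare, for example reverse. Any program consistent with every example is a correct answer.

dedupe_adjacent | caesar(7) | caesar(1) | reverse | swapcase

Check, running the answer program on each example:
  "rthvldtutya" -> "rthvldtutya" -> "yaocskabafh" -> "zbpdtlbcbgi" -> "igbcbltdpbz" -> "IGBCBLTDPBZ"
  "sspiltiimgyy" -> "spiltimgy" -> "zwpsaptnf" -> "axqtbquog" -> "gouqbtqxa" -> "GOUQBTQXA"
  "qteep" -> "qtep" -> "xalw" -> "ybmx" -> "xmby" -> "XMBY"
  "hvvdbfthmkut" -> "hvdbfthmkut" -> "ockimaotrba" -> "pdljnbpuscb" -> "bcsupbnjldp" -> "BCSUPBNJLDP"
  "iwsixqdyrp" -> "iwsixqdyrp" -> "pdzpexkfyw" -> "qeaqfylgzx" -> "xzglyfqaeq" -> "XZGLYFQAEQ"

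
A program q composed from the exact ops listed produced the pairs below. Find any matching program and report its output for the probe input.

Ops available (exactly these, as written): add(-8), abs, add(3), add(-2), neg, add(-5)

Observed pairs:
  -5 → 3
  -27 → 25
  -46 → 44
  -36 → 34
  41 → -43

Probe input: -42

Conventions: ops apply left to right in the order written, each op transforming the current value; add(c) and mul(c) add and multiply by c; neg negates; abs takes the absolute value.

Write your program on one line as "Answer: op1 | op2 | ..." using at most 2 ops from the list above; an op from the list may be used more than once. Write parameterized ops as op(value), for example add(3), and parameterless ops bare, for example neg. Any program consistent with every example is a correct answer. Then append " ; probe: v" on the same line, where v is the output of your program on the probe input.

neg | add(-2) ; probe: 40

Check, running the answer program on each example:
  -5 -> 5 -> 3
  -27 -> 27 -> 25
  -46 -> 46 -> 44
  -36 -> 36 -> 34
  41 -> -41 -> -43
  probe: -42 -> 42 -> 40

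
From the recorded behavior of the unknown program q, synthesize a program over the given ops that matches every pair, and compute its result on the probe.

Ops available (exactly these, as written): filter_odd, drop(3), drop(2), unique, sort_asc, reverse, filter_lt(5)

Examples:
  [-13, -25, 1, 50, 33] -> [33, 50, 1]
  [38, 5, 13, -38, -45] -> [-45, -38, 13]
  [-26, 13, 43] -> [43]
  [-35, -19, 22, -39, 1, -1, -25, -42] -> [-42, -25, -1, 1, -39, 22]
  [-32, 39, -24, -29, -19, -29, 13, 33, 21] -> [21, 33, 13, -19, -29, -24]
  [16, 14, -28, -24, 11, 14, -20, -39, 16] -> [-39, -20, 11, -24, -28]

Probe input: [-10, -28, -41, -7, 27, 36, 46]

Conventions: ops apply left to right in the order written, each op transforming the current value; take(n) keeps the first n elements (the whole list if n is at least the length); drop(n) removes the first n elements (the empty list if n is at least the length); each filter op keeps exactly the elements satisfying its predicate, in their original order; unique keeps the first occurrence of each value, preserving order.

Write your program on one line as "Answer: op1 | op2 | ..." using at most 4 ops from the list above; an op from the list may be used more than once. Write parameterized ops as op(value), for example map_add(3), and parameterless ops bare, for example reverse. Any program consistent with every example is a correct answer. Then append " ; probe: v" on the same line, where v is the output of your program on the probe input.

unique | drop(2) | reverse ; probe: [46, 36, 27, -7, -41]

Check, running the answer program on each example:
  [-13, -25, 1, 50, 33] -> [-13, -25, 1, 50, 33] -> [1, 50, 33] -> [33, 50, 1]
  [38, 5, 13, -38, -45] -> [38, 5, 13, -38, -45] -> [13, -38, -45] -> [-45, -38, 13]
  [-26, 13, 43] -> [-26, 13, 43] -> [43] -> [43]
  [-35, -19, 22, -39, 1, -1, -25, -42] -> [-35, -19, 22, -39, 1, -1, -25, -42] -> [22, -39, 1, -1, -25, -42] -> [-42, -25, -1, 1, -39, 22]
  [-32, 39, -24, -29, -19, -29, 13, 33, 21] -> [-32, 39, -24, -29, -19, 13, 33, 21] -> [-24, -29, -19, 13, 33, 21] -> [21, 33, 13, -19, -29, -24]
  [16, 14, -28, -24, 11, 14, -20, -39, 16] -> [16, 14, -28, -24, 11, -20, -39] -> [-28, -24, 11, -20, -39] -> [-39, -20, 11, -24, -28]
  probe: [-10, -28, -41, -7, 27, 36, 46] -> [-10, -28, -41, -7, 27, 36, 46] -> [-41, -7, 27, 36, 46] -> [46, 36, 27, -7, -41]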